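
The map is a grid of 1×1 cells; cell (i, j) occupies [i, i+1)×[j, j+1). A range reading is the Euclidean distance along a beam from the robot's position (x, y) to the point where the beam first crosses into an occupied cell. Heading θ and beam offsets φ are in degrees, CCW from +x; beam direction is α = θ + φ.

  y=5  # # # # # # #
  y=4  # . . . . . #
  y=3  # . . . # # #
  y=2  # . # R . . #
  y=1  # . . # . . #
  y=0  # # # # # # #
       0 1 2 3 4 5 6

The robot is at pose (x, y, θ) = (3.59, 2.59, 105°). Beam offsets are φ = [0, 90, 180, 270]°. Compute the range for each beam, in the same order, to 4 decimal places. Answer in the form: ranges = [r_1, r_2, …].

beam 1: φ=0°, α=105°
  dir = (cos 105°, sin 105°) = (-0.2588, 0.9659); from cell (3,2)
  next x-line at t=2.2796, next y-line at t=0.4245; Δt_x=3.8637, Δt_y=1.0353
    y: enter (3,3) at t=0.4245
    y: enter (3,4) at t=1.4597
    x: enter (2,4) at t=2.2796
    y: enter (2,5) at t=2.4950 ← occupied
  → r_1 = 2.4950
beam 2: φ=90°, α=195°
  dir = (cos 195°, sin 195°) = (-0.9659, -0.2588); from cell (3,2)
  next x-line at t=0.6108, next y-line at t=2.2796; Δt_x=1.0353, Δt_y=3.8637
    x: enter (2,2) at t=0.6108 ← occupied
  → r_2 = 0.6108
beam 3: φ=180°, α=285°
  dir = (cos 285°, sin 285°) = (0.2588, -0.9659); from cell (3,2)
  next x-line at t=1.5841, next y-line at t=0.6108; Δt_x=3.8637, Δt_y=1.0353
    y: enter (3,1) at t=0.6108 ← occupied
  → r_3 = 0.6108
beam 4: φ=270°, α=15°
  dir = (cos 15°, sin 15°) = (0.9659, 0.2588); from cell (3,2)
  next x-line at t=0.4245, next y-line at t=1.5841; Δt_x=1.0353, Δt_y=3.8637
    x: enter (4,2) at t=0.4245
    x: enter (5,2) at t=1.4597
    y: enter (5,3) at t=1.5841 ← occupied
  → r_4 = 1.5841

ranges = [2.4950, 0.6108, 0.6108, 1.5841]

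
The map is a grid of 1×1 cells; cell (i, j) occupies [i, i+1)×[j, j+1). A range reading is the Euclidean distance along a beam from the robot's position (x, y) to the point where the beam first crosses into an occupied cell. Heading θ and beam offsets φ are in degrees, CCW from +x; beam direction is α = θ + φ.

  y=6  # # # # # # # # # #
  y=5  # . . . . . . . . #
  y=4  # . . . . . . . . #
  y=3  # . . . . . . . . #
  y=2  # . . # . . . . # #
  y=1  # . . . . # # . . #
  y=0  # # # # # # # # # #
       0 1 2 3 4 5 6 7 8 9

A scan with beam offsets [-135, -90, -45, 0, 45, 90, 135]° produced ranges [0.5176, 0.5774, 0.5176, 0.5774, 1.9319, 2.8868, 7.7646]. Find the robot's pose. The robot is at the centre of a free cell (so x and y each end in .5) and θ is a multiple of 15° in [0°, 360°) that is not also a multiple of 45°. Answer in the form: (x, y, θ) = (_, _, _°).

(x, y, θ) = (8.5, 3.5, 30°)

The pose lattice has 36·16 = 576 candidates. Test each by forward raycasting.
  (4.5, 4.5, 210°): beam 1 = 1.5529 ≠ 0.5176 ✗
  (2.5, 2.5, 165°): beam 1 = 0.5774 ≠ 0.5176 ✗
  (5.5, 4.5, 30°): beam 1 = 3.6235 ≠ 0.5176 ✗
  (3.5, 5.5, 120°): beam 1 = 5.6940 ≠ 0.5176 ✗
  …
  (8.5, 3.5, 30°): r_1=0.5176, r_2=0.5774, r_3=0.5176, r_4=0.5774, r_5=1.9319, r_6=2.8868, r_7=7.7646 — all match ✓
Unique over the lattice → pose = (8.5, 3.5, 30°).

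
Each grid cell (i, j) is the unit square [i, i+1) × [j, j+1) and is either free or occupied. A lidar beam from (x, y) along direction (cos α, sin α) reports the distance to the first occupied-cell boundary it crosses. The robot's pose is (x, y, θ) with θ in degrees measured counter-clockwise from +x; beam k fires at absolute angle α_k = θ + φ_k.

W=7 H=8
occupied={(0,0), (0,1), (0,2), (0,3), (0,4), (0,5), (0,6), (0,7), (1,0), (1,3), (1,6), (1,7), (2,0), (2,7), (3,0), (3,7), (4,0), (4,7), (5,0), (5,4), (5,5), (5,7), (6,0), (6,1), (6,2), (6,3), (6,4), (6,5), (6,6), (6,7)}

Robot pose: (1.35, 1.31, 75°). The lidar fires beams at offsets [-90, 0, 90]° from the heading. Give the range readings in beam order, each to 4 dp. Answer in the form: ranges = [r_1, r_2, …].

beam 1: φ=-90°, α=345°
  d=(0.9659,-0.2588)  start (1,1)  tX=0.6729 tY=1.1977  stride 1/|dx|=1.0353 1/|dy|=3.8637
    cross x-line → (2,1), t=0.6729
    cross y-line → (2,0), t=1.1977 (wall)
  → r_1 = 1.1977
beam 2: φ=0°, α=75°
  d=(0.2588,0.9659)  start (1,1)  tX=2.5114 tY=0.7143  stride 1/|dx|=3.8637 1/|dy|=1.0353
    cross y-line → (1,2), t=0.7143
    cross y-line → (1,3), t=1.7496 (wall)
  → r_2 = 1.7496
beam 3: φ=90°, α=165°
  d=(-0.9659,0.2588)  start (1,1)  tX=0.3623 tY=2.6660  stride 1/|dx|=1.0353 1/|dy|=3.8637
    cross x-line → (0,1), t=0.3623 (wall)
  → r_3 = 0.3623

ranges = [1.1977, 1.7496, 0.3623]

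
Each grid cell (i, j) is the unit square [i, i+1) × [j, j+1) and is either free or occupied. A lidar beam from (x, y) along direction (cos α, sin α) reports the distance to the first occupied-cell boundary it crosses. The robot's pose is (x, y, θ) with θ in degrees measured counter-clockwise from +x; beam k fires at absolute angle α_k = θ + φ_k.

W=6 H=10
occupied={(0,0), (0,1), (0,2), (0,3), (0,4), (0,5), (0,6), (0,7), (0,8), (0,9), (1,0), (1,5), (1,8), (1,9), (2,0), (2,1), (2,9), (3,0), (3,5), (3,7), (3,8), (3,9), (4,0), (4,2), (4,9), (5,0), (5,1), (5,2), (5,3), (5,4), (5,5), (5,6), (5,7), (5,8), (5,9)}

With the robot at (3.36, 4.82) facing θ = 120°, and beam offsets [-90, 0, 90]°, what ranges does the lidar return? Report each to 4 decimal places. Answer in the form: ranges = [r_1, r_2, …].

beam 1: φ=-90°, α=30°
  cosα=0.8660 sinα=0.5000 | (3,4) | tMaxX 0.7390 tMaxY 0.3600 | tΔX 1.1547 tΔY 2.0000
    t=0.3600 [y] (3,5) — stop
  → r_1 = 0.3600
beam 2: φ=0°, α=120°
  cosα=-0.5000 sinα=0.8660 | (3,4) | tMaxX 0.7200 tMaxY 0.2078 | tΔX 2.0000 tΔY 1.1547
    t=0.2078 [y] (3,5) — stop
  → r_2 = 0.2078
beam 3: φ=90°, α=210°
  cosα=-0.8660 sinα=-0.5000 | (3,4) | tMaxX 0.4157 tMaxY 1.6400 | tΔX 1.1547 tΔY 2.0000
    t=0.4157 [x] (2,4)
    t=1.5704 [x] (1,4)
    t=1.6400 [y] (1,3)
    t=2.7251 [x] (0,3) — stop
  → r_3 = 2.7251

ranges = [0.3600, 0.2078, 2.7251]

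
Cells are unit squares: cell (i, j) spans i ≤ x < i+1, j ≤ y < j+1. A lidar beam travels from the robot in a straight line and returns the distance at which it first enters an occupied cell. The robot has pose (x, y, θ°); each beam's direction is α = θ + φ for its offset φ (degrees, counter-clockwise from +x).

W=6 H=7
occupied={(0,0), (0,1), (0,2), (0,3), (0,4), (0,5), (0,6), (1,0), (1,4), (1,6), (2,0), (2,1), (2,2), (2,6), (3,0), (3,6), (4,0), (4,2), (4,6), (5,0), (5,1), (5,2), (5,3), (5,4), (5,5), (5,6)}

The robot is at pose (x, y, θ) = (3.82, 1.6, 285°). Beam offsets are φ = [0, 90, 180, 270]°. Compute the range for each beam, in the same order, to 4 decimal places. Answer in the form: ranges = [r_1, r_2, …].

ranges = [0.6212, 1.2216, 4.5552, 0.8489]

beam 1: φ=0°, α=285°
  direction (0.2588, -0.9659); cell (3,1); t to first gridline: x 0.6955, y 0.6212 (then +3.8637 / +1.0353)
    (3,0) via y @ 0.6212  # hit
  → r_1 = 0.6212
beam 2: φ=90°, α=15°
  direction (0.9659, 0.2588); cell (3,1); t to first gridline: x 0.1863, y 1.5455 (then +1.0353 / +3.8637)
    (4,1) via x @ 0.1863
    (5,1) via x @ 1.2216  # hit
  → r_2 = 1.2216
beam 3: φ=180°, α=105°
  direction (-0.2588, 0.9659); cell (3,1); t to first gridline: x 3.1682, y 0.4141 (then +3.8637 / +1.0353)
    (3,2) via y @ 0.4141
    (3,3) via y @ 1.4494
    (3,4) via y @ 2.4847
    (2,4) via x @ 3.1682
    (2,5) via y @ 3.5199
    (2,6) via y @ 4.5552  # hit
  → r_3 = 4.5552
beam 4: φ=270°, α=195°
  direction (-0.9659, -0.2588); cell (3,1); t to first gridline: x 0.8489, y 2.3182 (then +1.0353 / +3.8637)
    (2,1) via x @ 0.8489  # hit
  → r_4 = 0.8489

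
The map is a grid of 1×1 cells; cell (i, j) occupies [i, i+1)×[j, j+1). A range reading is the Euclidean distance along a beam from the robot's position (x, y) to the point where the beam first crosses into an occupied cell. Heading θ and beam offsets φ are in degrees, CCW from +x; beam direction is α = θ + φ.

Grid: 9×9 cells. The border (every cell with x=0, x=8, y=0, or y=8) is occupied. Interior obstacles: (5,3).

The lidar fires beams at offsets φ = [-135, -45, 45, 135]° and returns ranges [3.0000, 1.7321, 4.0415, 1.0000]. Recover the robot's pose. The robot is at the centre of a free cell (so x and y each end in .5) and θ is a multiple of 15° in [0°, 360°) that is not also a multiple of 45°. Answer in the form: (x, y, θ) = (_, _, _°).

Candidates: 48 free-cell centres × 16 headings = 768 poses. Raycast each; keep the one whose scan matches to 4 dp.
  (4.5, 3.5, 330°): beam 1 = 3.6235 ≠ 3.0000 ✗
  (3.5, 5.5, 75°): beam 1 = 5.1962 ≠ 3.0000 ✗
  (6.5, 4.5, 345°): beam 1 = 1.0000 ≠ 3.0000 ✗
  (1.5, 7.5, 240°): beam 1 = 0.5176 ≠ 3.0000 ✗
  …
  (6.5, 4.5, 75°): r_1=3.0000, r_2=1.7321, r_3=4.0415, r_4=1.0000 — all match ✓
Only this pose fits every beam.

(x, y, θ) = (6.5, 4.5, 75°)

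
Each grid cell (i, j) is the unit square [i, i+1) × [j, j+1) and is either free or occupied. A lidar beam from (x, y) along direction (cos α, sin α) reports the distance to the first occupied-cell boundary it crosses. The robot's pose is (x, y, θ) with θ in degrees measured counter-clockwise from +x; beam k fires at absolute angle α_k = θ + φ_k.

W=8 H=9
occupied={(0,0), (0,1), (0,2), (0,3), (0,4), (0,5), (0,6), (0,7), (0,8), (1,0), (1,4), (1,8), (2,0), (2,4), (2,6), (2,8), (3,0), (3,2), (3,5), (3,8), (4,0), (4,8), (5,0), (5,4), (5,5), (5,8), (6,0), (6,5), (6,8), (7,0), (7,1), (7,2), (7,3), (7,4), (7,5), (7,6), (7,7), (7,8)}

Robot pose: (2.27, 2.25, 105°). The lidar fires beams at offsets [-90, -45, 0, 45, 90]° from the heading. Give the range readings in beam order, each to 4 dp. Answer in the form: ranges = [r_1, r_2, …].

beam 1: φ=-90°, α=15°
  dir = (cos 15°, sin 15°) = (0.9659, 0.2588); from cell (2,2)
  next x-line at t=0.7558, next y-line at t=2.8978; Δt_x=1.0353, Δt_y=3.8637
    x: enter (3,2) at t=0.7558 ← occupied
  → r_1 = 0.7558
beam 2: φ=-45°, α=60°
  dir = (cos 60°, sin 60°) = (0.5000, 0.8660); from cell (2,2)
  next x-line at t=1.4600, next y-line at t=0.8660; Δt_x=2.0000, Δt_y=1.1547
    y: enter (2,3) at t=0.8660
    x: enter (3,3) at t=1.4600
    y: enter (3,4) at t=2.0207
    y: enter (3,5) at t=3.1754 ← occupied
  → r_2 = 3.1754
beam 3: φ=0°, α=105°
  dir = (cos 105°, sin 105°) = (-0.2588, 0.9659); from cell (2,2)
  next x-line at t=1.0432, next y-line at t=0.7765; Δt_x=3.8637, Δt_y=1.0353
    y: enter (2,3) at t=0.7765
    x: enter (1,3) at t=1.0432
    y: enter (1,4) at t=1.8117 ← occupied
  → r_3 = 1.8117
beam 4: φ=45°, α=150°
  dir = (cos 150°, sin 150°) = (-0.8660, 0.5000); from cell (2,2)
  next x-line at t=0.3118, next y-line at t=1.5000; Δt_x=1.1547, Δt_y=2.0000
    x: enter (1,2) at t=0.3118
    x: enter (0,2) at t=1.4665 ← occupied
  → r_4 = 1.4665
beam 5: φ=90°, α=195°
  dir = (cos 195°, sin 195°) = (-0.9659, -0.2588); from cell (2,2)
  next x-line at t=0.2795, next y-line at t=0.9659; Δt_x=1.0353, Δt_y=3.8637
    x: enter (1,2) at t=0.2795
    y: enter (1,1) at t=0.9659
    x: enter (0,1) at t=1.3148 ← occupied
  → r_5 = 1.3148

ranges = [0.7558, 3.1754, 1.8117, 1.4665, 1.3148]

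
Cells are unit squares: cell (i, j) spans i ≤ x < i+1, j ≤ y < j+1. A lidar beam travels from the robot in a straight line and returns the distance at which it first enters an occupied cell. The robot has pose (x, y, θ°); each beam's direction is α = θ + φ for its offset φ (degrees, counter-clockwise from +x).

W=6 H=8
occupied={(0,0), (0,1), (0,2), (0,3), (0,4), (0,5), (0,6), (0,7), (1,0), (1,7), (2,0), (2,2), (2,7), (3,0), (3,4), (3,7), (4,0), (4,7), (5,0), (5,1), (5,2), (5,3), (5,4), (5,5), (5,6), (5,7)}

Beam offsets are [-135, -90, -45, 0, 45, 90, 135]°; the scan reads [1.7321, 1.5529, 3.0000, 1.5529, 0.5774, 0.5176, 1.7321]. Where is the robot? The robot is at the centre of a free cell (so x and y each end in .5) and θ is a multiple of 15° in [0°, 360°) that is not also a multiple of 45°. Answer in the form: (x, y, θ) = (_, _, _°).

(x, y, θ) = (3.5, 2.5, 105°)

Enumerate (i+0.5, j+0.5, θ) over the 22 free cells and 16 admissible headings. For each, cast all 7 beams and compare to the given ranges.
  (1.5, 2.5, 210°): beam 1 = 4.6587 ≠ 1.7321 ✗
  (1.5, 5.5, 15°): beam 1 = 1.0000 ≠ 1.7321 ✗
  (4.5, 6.5, 240°): beam 1 = 0.5176 ≠ 1.7321 ✗
  (3.5, 1.5, 240°): beam 1 = 5.6940 ≠ 1.7321 ✗
  …
  (3.5, 2.5, 105°): r_1=1.7321, r_2=1.5529, r_3=3.0000, r_4=1.5529, r_5=0.5774, r_6=0.5176, r_7=1.7321 — all match ✓
No second candidate reproduces the full scan.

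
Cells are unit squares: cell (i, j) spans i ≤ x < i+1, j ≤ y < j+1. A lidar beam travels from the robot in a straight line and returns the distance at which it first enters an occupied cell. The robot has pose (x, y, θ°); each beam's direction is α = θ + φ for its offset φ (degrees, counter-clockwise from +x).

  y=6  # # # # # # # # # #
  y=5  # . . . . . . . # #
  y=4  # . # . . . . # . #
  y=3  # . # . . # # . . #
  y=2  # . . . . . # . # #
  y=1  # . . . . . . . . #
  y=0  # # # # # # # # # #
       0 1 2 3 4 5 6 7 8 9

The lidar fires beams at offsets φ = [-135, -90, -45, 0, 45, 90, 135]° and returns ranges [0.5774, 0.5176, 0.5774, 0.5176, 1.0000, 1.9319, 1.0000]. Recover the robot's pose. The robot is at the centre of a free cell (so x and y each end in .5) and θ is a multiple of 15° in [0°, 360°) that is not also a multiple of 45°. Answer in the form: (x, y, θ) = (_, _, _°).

Enumerate (i+0.5, j+0.5, θ) over the 32 free cells and 16 admissible headings. For each, cast all 7 beams and compare to the given ranges.
  (5.5, 5.5, 30°): beam 1 = 1.5529 ≠ 0.5774 ✗
  (4.5, 3.5, 60°): beam 1 = 2.5882 ≠ 0.5774 ✗
  (7.5, 3.5, 330°): beam 1 = 0.5176 ≠ 0.5774 ✗
  (6.5, 1.5, 150°): beam 1 = 1.9319 ≠ 0.5774 ✗
  …
  (1.5, 5.5, 195°): r_1=0.5774, r_2=0.5176, r_3=0.5774, r_4=0.5176, r_5=1.0000, r_6=1.9319, r_7=1.0000 — all match ✓
No second candidate reproduces the full scan.

(x, y, θ) = (1.5, 5.5, 195°)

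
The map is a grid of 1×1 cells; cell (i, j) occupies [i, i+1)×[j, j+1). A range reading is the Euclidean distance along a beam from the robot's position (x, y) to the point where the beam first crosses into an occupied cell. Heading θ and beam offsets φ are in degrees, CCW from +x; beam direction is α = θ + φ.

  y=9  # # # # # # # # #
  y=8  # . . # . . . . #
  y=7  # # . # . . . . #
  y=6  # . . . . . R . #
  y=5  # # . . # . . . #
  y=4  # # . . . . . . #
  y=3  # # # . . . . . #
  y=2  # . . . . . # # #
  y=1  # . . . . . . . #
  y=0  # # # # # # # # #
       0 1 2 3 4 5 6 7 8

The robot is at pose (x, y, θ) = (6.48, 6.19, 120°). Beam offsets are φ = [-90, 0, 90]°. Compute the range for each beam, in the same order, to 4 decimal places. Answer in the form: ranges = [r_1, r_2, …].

ranges = [1.7551, 3.2447, 1.7090]

beam 1: φ=-90°, α=30°
  d=(0.8660,0.5000)  start (6,6)  tX=0.6004 tY=1.6200  stride 1/|dx|=1.1547 1/|dy|=2.0000
    cross x-line → (7,6), t=0.6004
    cross y-line → (7,7), t=1.6200
    cross x-line → (8,7), t=1.7551 (wall)
  → r_1 = 1.7551
beam 2: φ=0°, α=120°
  d=(-0.5000,0.8660)  start (6,6)  tX=0.9600 tY=0.9353  stride 1/|dx|=2.0000 1/|dy|=1.1547
    cross y-line → (6,7), t=0.9353
    cross x-line → (5,7), t=0.9600
    cross y-line → (5,8), t=2.0900
    cross x-line → (4,8), t=2.9600
    cross y-line → (4,9), t=3.2447 (wall)
  → r_2 = 3.2447
beam 3: φ=90°, α=210°
  d=(-0.8660,-0.5000)  start (6,6)  tX=0.5543 tY=0.3800  stride 1/|dx|=1.1547 1/|dy|=2.0000
    cross y-line → (6,5), t=0.3800
    cross x-line → (5,5), t=0.5543
    cross x-line → (4,5), t=1.7090 (wall)
  → r_3 = 1.7090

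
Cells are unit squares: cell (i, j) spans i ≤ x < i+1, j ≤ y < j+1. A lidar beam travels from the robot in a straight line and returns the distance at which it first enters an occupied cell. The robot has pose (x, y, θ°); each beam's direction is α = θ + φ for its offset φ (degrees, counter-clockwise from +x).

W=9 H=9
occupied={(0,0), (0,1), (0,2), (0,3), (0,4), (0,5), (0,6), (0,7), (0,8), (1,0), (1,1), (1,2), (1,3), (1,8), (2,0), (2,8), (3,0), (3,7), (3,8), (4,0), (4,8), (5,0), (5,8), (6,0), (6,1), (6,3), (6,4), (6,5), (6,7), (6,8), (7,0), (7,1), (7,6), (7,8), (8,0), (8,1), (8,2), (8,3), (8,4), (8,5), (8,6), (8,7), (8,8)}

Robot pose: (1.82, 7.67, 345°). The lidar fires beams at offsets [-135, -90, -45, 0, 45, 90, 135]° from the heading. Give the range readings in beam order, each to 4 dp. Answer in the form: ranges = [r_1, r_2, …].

beam 1: φ=-135°, α=210°
  dir = (cos 210°, sin 210°) = (-0.8660, -0.5000); from cell (1,7)
  next x-line at t=0.9469, next y-line at t=1.3400; Δt_x=1.1547, Δt_y=2.0000
    x: enter (0,7) at t=0.9469 ← occupied
  → r_1 = 0.9469
beam 2: φ=-90°, α=255°
  dir = (cos 255°, sin 255°) = (-0.2588, -0.9659); from cell (1,7)
  next x-line at t=3.1682, next y-line at t=0.6936; Δt_x=3.8637, Δt_y=1.0353
    y: enter (1,6) at t=0.6936
    y: enter (1,5) at t=1.7289
    y: enter (1,4) at t=2.7642
    x: enter (0,4) at t=3.1682 ← occupied
  → r_2 = 3.1682
beam 3: φ=-45°, α=300°
  dir = (cos 300°, sin 300°) = (0.5000, -0.8660); from cell (1,7)
  next x-line at t=0.3600, next y-line at t=0.7736; Δt_x=2.0000, Δt_y=1.1547
    x: enter (2,7) at t=0.3600
    y: enter (2,6) at t=0.7736
    y: enter (2,5) at t=1.9283
    x: enter (3,5) at t=2.3600
    y: enter (3,4) at t=3.0831
    y: enter (3,3) at t=4.2378
    x: enter (4,3) at t=4.3600
    y: enter (4,2) at t=5.3925
    x: enter (5,2) at t=6.3600
    y: enter (5,1) at t=6.5472
    y: enter (5,0) at t=7.7019 ← occupied
  → r_3 = 7.7019
beam 4: φ=0°, α=345°
  dir = (cos 345°, sin 345°) = (0.9659, -0.2588); from cell (1,7)
  next x-line at t=0.1863, next y-line at t=2.5887; Δt_x=1.0353, Δt_y=3.8637
    x: enter (2,7) at t=0.1863
    x: enter (3,7) at t=1.2216 ← occupied
  → r_4 = 1.2216
beam 5: φ=45°, α=30°
  dir = (cos 30°, sin 30°) = (0.8660, 0.5000); from cell (1,7)
  next x-line at t=0.2078, next y-line at t=0.6600; Δt_x=1.1547, Δt_y=2.0000
    x: enter (2,7) at t=0.2078
    y: enter (2,8) at t=0.6600 ← occupied
  → r_5 = 0.6600
beam 6: φ=90°, α=75°
  dir = (cos 75°, sin 75°) = (0.2588, 0.9659); from cell (1,7)
  next x-line at t=0.6955, next y-line at t=0.3416; Δt_x=3.8637, Δt_y=1.0353
    y: enter (1,8) at t=0.3416 ← occupied
  → r_6 = 0.3416
beam 7: φ=135°, α=120°
  dir = (cos 120°, sin 120°) = (-0.5000, 0.8660); from cell (1,7)
  next x-line at t=1.6400, next y-line at t=0.3811; Δt_x=2.0000, Δt_y=1.1547
    y: enter (1,8) at t=0.3811 ← occupied
  → r_7 = 0.3811

ranges = [0.9469, 3.1682, 7.7019, 1.2216, 0.6600, 0.3416, 0.3811]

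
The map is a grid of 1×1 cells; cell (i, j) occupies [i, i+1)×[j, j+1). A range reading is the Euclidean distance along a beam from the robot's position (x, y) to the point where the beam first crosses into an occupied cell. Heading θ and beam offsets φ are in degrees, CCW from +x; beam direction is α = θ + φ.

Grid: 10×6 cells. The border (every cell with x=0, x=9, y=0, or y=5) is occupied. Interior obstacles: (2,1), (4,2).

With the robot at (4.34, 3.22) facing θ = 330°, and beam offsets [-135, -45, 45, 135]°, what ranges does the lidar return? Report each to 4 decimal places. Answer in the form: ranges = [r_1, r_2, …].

beam 1: φ=-135°, α=195°
  direction (-0.9659, -0.2588); cell (4,3); t to first gridline: x 0.3520, y 0.8500 (then +1.0353 / +3.8637)
    (3,3) via x @ 0.3520
    (3,2) via y @ 0.8500
    (2,2) via x @ 1.3873
    (1,2) via x @ 2.4225
    (0,2) via x @ 3.4578  # hit
  → r_1 = 3.4578
beam 2: φ=-45°, α=285°
  direction (0.2588, -0.9659); cell (4,3); t to first gridline: x 2.5500, y 0.2278 (then +3.8637 / +1.0353)
    (4,2) via y @ 0.2278  # hit
  → r_2 = 0.2278
beam 3: φ=45°, α=15°
  direction (0.9659, 0.2588); cell (4,3); t to first gridline: x 0.6833, y 3.0137 (then +1.0353 / +3.8637)
    (5,3) via x @ 0.6833
    (6,3) via x @ 1.7186
    (7,3) via x @ 2.7538
    (7,4) via y @ 3.0137
    (8,4) via x @ 3.7891
    (9,4) via x @ 4.8244  # hit
  → r_3 = 4.8244
beam 4: φ=135°, α=105°
  direction (-0.2588, 0.9659); cell (4,3); t to first gridline: x 1.3137, y 0.8075 (then +3.8637 / +1.0353)
    (4,4) via y @ 0.8075
    (3,4) via x @ 1.3137
    (3,5) via y @ 1.8428  # hit
  → r_4 = 1.8428

ranges = [3.4578, 0.2278, 4.8244, 1.8428]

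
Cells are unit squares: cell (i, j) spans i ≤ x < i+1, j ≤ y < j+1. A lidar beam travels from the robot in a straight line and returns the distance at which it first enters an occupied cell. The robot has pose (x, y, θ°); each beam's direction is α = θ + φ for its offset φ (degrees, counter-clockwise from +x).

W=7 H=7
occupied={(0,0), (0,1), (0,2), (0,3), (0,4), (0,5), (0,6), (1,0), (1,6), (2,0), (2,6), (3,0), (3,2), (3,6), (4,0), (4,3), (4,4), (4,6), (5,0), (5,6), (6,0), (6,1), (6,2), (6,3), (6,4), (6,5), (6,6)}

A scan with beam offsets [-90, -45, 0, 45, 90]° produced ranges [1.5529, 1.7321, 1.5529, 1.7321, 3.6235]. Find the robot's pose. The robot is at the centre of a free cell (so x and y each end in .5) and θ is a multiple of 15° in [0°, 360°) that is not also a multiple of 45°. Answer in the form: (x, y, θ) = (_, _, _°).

Enumerate (i+0.5, j+0.5, θ) over the 22 free cells and 16 admissible headings. For each, cast all 5 beams and compare to the given ranges.
  (3.5, 1.5, 300°): beam 1 = 1.0000 ≠ 1.5529 ✗
  (3.5, 4.5, 210°): beam 1 = 1.7321 ≠ 1.5529 ✗
  (3.5, 4.5, 345°): beam 2 = 1.0000 ≠ 1.7321 ✗
  (2.5, 2.5, 285°): beam 4 = 0.5774 ≠ 1.7321 ✗
  …
  (2.5, 4.5, 165°): r_1=1.5529, r_2=1.7321, r_3=1.5529, r_4=1.7321, r_5=3.6235 — all match ✓
Only this pose fits every beam.

(x, y, θ) = (2.5, 4.5, 165°)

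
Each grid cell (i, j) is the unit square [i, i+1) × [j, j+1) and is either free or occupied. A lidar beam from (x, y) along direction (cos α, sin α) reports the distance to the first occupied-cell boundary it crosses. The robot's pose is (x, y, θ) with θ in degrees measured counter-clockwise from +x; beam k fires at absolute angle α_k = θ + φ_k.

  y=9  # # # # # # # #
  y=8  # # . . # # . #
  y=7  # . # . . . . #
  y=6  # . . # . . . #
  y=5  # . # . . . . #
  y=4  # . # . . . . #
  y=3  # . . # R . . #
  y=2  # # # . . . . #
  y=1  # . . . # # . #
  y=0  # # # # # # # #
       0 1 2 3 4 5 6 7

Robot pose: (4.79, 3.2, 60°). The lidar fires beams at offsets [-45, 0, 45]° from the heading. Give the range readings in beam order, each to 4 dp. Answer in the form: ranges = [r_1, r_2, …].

beam 1: φ=-45°, α=15°
  direction (0.9659, 0.2588); cell (4,3); t to first gridline: x 0.2174, y 3.0910 (then +1.0353 / +3.8637)
    (5,3) via x @ 0.2174
    (6,3) via x @ 1.2527
    (7,3) via x @ 2.2880  # hit
  → r_1 = 2.2880
beam 2: φ=0°, α=60°
  direction (0.5000, 0.8660); cell (4,3); t to first gridline: x 0.4200, y 0.9238 (then +2.0000 / +1.1547)
    (5,3) via x @ 0.4200
    (5,4) via y @ 0.9238
    (5,5) via y @ 2.0785
    (6,5) via x @ 2.4200
    (6,6) via y @ 3.2332
    (6,7) via y @ 4.3879
    (7,7) via x @ 4.4200  # hit
  → r_2 = 4.4200
beam 3: φ=45°, α=105°
  direction (-0.2588, 0.9659); cell (4,3); t to first gridline: x 3.0523, y 0.8282 (then +3.8637 / +1.0353)
    (4,4) via y @ 0.8282
    (4,5) via y @ 1.8635
    (4,6) via y @ 2.8988
    (3,6) via x @ 3.0523  # hit
  → r_3 = 3.0523

ranges = [2.2880, 4.4200, 3.0523]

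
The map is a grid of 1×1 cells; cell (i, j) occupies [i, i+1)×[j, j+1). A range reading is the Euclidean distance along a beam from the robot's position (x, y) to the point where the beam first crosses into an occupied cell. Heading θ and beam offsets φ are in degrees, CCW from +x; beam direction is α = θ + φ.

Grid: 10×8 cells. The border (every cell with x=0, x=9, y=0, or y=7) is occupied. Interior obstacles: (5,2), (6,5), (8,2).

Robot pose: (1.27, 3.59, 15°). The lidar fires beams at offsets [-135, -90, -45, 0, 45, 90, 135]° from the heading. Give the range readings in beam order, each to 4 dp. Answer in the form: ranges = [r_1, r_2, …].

beam 1: φ=-135°, α=240°
  direction (-0.5000, -0.8660); cell (1,3); t to first gridline: x 0.5400, y 0.6813 (then +2.0000 / +1.1547)
    (0,3) via x @ 0.5400  # hit
  → r_1 = 0.5400
beam 2: φ=-90°, α=285°
  direction (0.2588, -0.9659); cell (1,3); t to first gridline: x 2.8205, y 0.6108 (then +3.8637 / +1.0353)
    (1,2) via y @ 0.6108
    (1,1) via y @ 1.6461
    (1,0) via y @ 2.6814  # hit
  → r_2 = 2.6814
beam 3: φ=-45°, α=330°
  direction (0.8660, -0.5000); cell (1,3); t to first gridline: x 0.8429, y 1.1800 (then +1.1547 / +2.0000)
    (2,3) via x @ 0.8429
    (2,2) via y @ 1.1800
    (3,2) via x @ 1.9976
    (4,2) via x @ 3.1523
    (4,1) via y @ 3.1800
    (5,1) via x @ 4.3070
    (5,0) via y @ 5.1800  # hit
  → r_3 = 5.1800
beam 4: φ=0°, α=15°
  direction (0.9659, 0.2588); cell (1,3); t to first gridline: x 0.7558, y 1.5841 (then +1.0353 / +3.8637)
    (2,3) via x @ 0.7558
    (2,4) via y @ 1.5841
    (3,4) via x @ 1.7910
    (4,4) via x @ 2.8263
    (5,4) via x @ 3.8616
    (6,4) via x @ 4.8969
    (6,5) via y @ 5.4478  # hit
  → r_4 = 5.4478
beam 5: φ=45°, α=60°
  direction (0.5000, 0.8660); cell (1,3); t to first gridline: x 1.4600, y 0.4734 (then +2.0000 / +1.1547)
    (1,4) via y @ 0.4734
    (2,4) via x @ 1.4600
    (2,5) via y @ 1.6281
    (2,6) via y @ 2.7828
    (3,6) via x @ 3.4600
    (3,7) via y @ 3.9375  # hit
  → r_5 = 3.9375
beam 6: φ=90°, α=105°
  direction (-0.2588, 0.9659); cell (1,3); t to first gridline: x 1.0432, y 0.4245 (then +3.8637 / +1.0353)
    (1,4) via y @ 0.4245
    (0,4) via x @ 1.0432  # hit
  → r_6 = 1.0432
beam 7: φ=135°, α=150°
  direction (-0.8660, 0.5000); cell (1,3); t to first gridline: x 0.3118, y 0.8200 (then +1.1547 / +2.0000)
    (0,3) via x @ 0.3118  # hit
  → r_7 = 0.3118

ranges = [0.5400, 2.6814, 5.1800, 5.4478, 3.9375, 1.0432, 0.3118]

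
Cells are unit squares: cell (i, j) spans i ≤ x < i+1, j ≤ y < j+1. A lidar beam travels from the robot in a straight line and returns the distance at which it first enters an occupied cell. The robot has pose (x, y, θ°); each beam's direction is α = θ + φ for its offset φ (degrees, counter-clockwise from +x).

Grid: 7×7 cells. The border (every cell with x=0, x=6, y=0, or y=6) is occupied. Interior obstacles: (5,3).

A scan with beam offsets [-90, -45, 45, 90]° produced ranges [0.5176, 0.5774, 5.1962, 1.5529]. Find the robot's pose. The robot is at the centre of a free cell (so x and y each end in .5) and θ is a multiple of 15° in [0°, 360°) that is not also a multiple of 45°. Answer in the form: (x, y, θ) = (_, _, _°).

Enumerate (i+0.5, j+0.5, θ) over the 24 free cells and 16 admissible headings. For each, cast all 4 beams and compare to the given ranges.
  (1.5, 1.5, 300°): beam 1 = 0.5774 ≠ 0.5176 ✗
  (5.5, 5.5, 75°): beam 3 = 0.5774 ≠ 5.1962 ✗
  (2.5, 2.5, 255°): beam 1 = 1.5529 ≠ 0.5176 ✗
  (4.5, 4.5, 240°): beam 1 = 3.0000 ≠ 0.5176 ✗
  (1.5, 1.5, 345°): beam 3 = 4.0415 ≠ 5.1962 ✗
  …
  (5.5, 5.5, 165°): r_1=0.5176, r_2=0.5774, r_3=5.1962, r_4=1.5529 — all match ✓
No second candidate reproduces the full scan.

(x, y, θ) = (5.5, 5.5, 165°)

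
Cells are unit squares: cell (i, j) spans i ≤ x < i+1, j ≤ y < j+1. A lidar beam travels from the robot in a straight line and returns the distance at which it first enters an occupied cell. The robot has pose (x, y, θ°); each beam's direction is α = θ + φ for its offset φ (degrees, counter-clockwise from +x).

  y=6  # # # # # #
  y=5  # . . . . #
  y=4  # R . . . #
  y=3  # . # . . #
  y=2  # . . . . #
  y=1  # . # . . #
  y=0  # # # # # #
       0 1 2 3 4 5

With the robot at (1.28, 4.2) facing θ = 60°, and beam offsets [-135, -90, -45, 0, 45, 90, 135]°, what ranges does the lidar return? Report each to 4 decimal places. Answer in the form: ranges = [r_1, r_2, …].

ranges = [2.7819, 0.8314, 3.8512, 2.0785, 1.0818, 0.3233, 0.2899]

beam 1: φ=-135°, α=285°
  d=(0.2588,-0.9659)  start (1,4)  tX=2.7819 tY=0.2071  stride 1/|dx|=3.8637 1/|dy|=1.0353
    cross y-line → (1,3), t=0.2071
    cross y-line → (1,2), t=1.2423
    cross y-line → (1,1), t=2.2776
    cross x-line → (2,1), t=2.7819 (wall)
  → r_1 = 2.7819
beam 2: φ=-90°, α=330°
  d=(0.8660,-0.5000)  start (1,4)  tX=0.8314 tY=0.4000  stride 1/|dx|=1.1547 1/|dy|=2.0000
    cross y-line → (1,3), t=0.4000
    cross x-line → (2,3), t=0.8314 (wall)
  → r_2 = 0.8314
beam 3: φ=-45°, α=15°
  d=(0.9659,0.2588)  start (1,4)  tX=0.7454 tY=3.0910  stride 1/|dx|=1.0353 1/|dy|=3.8637
    cross x-line → (2,4), t=0.7454
    cross x-line → (3,4), t=1.7807
    cross x-line → (4,4), t=2.8160
    cross y-line → (4,5), t=3.0910
    cross x-line → (5,5), t=3.8512 (wall)
  → r_3 = 3.8512
beam 4: φ=0°, α=60°
  d=(0.5000,0.8660)  start (1,4)  tX=1.4400 tY=0.9238  stride 1/|dx|=2.0000 1/|dy|=1.1547
    cross y-line → (1,5), t=0.9238
    cross x-line → (2,5), t=1.4400
    cross y-line → (2,6), t=2.0785 (wall)
  → r_4 = 2.0785
beam 5: φ=45°, α=105°
  d=(-0.2588,0.9659)  start (1,4)  tX=1.0818 tY=0.8282  stride 1/|dx|=3.8637 1/|dy|=1.0353
    cross y-line → (1,5), t=0.8282
    cross x-line → (0,5), t=1.0818 (wall)
  → r_5 = 1.0818
beam 6: φ=90°, α=150°
  d=(-0.8660,0.5000)  start (1,4)  tX=0.3233 tY=1.6000  stride 1/|dx|=1.1547 1/|dy|=2.0000
    cross x-line → (0,4), t=0.3233 (wall)
  → r_6 = 0.3233
beam 7: φ=135°, α=195°
  d=(-0.9659,-0.2588)  start (1,4)  tX=0.2899 tY=0.7727  stride 1/|dx|=1.0353 1/|dy|=3.8637
    cross x-line → (0,4), t=0.2899 (wall)
  → r_7 = 0.2899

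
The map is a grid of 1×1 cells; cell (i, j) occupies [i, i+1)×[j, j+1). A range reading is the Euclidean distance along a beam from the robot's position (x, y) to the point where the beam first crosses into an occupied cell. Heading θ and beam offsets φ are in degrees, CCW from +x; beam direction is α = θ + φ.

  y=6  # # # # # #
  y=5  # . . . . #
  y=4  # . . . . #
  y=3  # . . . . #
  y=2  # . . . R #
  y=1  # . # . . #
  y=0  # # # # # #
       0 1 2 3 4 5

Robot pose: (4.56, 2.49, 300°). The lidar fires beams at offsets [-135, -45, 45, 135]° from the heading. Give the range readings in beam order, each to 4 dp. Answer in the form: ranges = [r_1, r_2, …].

ranges = [3.6856, 1.5426, 0.4555, 1.7000]

beam 1: φ=-135°, α=165°
  direction (-0.9659, 0.2588); cell (4,2); t to first gridline: x 0.5798, y 1.9705 (then +1.0353 / +3.8637)
    (3,2) via x @ 0.5798
    (2,2) via x @ 1.6150
    (2,3) via y @ 1.9705
    (1,3) via x @ 2.6503
    (0,3) via x @ 3.6856  # hit
  → r_1 = 3.6856
beam 2: φ=-45°, α=255°
  direction (-0.2588, -0.9659); cell (4,2); t to first gridline: x 2.1637, y 0.5073 (then +3.8637 / +1.0353)
    (4,1) via y @ 0.5073
    (4,0) via y @ 1.5426  # hit
  → r_2 = 1.5426
beam 3: φ=45°, α=345°
  direction (0.9659, -0.2588); cell (4,2); t to first gridline: x 0.4555, y 1.8932 (then +1.0353 / +3.8637)
    (5,2) via x @ 0.4555  # hit
  → r_3 = 0.4555
beam 4: φ=135°, α=75°
  direction (0.2588, 0.9659); cell (4,2); t to first gridline: x 1.7000, y 0.5280 (then +3.8637 / +1.0353)
    (4,3) via y @ 0.5280
    (4,4) via y @ 1.5633
    (5,4) via x @ 1.7000  # hit
  → r_4 = 1.7000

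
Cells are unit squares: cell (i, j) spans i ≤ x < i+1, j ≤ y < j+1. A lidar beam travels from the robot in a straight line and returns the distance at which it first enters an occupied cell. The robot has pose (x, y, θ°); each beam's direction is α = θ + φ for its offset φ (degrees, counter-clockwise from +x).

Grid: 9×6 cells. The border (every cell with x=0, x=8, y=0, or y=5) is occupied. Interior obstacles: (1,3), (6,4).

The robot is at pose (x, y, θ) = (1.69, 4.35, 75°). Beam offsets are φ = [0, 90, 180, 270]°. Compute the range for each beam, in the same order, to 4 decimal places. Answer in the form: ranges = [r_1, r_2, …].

ranges = [0.6729, 0.7143, 0.3623, 6.5326]

beam 1: φ=0°, α=75°
  direction (0.2588, 0.9659); cell (1,4); t to first gridline: x 1.1977, y 0.6729 (then +3.8637 / +1.0353)
    (1,5) via y @ 0.6729  # hit
  → r_1 = 0.6729
beam 2: φ=90°, α=165°
  direction (-0.9659, 0.2588); cell (1,4); t to first gridline: x 0.7143, y 2.5114 (then +1.0353 / +3.8637)
    (0,4) via x @ 0.7143  # hit
  → r_2 = 0.7143
beam 3: φ=180°, α=255°
  direction (-0.2588, -0.9659); cell (1,4); t to first gridline: x 2.6660, y 0.3623 (then +3.8637 / +1.0353)
    (1,3) via y @ 0.3623  # hit
  → r_3 = 0.3623
beam 4: φ=270°, α=345°
  direction (0.9659, -0.2588); cell (1,4); t to first gridline: x 0.3209, y 1.3523 (then +1.0353 / +3.8637)
    (2,4) via x @ 0.3209
    (2,3) via y @ 1.3523
    (3,3) via x @ 1.3562
    (4,3) via x @ 2.3915
    (5,3) via x @ 3.4268
    (6,3) via x @ 4.4620
    (6,2) via y @ 5.2160
    (7,2) via x @ 5.4973
    (8,2) via x @ 6.5326  # hit
  → r_4 = 6.5326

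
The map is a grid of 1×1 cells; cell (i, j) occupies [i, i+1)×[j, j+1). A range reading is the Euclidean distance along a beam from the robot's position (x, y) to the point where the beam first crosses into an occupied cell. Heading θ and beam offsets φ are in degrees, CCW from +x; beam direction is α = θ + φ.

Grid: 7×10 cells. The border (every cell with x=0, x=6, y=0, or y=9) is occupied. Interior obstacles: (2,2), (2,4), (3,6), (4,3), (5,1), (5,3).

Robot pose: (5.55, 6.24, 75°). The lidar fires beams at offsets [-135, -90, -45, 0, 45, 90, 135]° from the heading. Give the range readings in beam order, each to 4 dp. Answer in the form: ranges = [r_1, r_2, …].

ranges = [0.9000, 0.4659, 0.5196, 1.7387, 3.1870, 1.6047, 2.9445]

beam 1: φ=-135°, α=300°
  direction (0.5000, -0.8660); cell (5,6); t to first gridline: x 0.9000, y 0.2771 (then +2.0000 / +1.1547)
    (5,5) via y @ 0.2771
    (6,5) via x @ 0.9000  # hit
  → r_1 = 0.9000
beam 2: φ=-90°, α=345°
  direction (0.9659, -0.2588); cell (5,6); t to first gridline: x 0.4659, y 0.9273 (then +1.0353 / +3.8637)
    (6,6) via x @ 0.4659  # hit
  → r_2 = 0.4659
beam 3: φ=-45°, α=30°
  direction (0.8660, 0.5000); cell (5,6); t to first gridline: x 0.5196, y 1.5200 (then +1.1547 / +2.0000)
    (6,6) via x @ 0.5196  # hit
  → r_3 = 0.5196
beam 4: φ=0°, α=75°
  direction (0.2588, 0.9659); cell (5,6); t to first gridline: x 1.7387, y 0.7868 (then +3.8637 / +1.0353)
    (5,7) via y @ 0.7868
    (6,7) via x @ 1.7387  # hit
  → r_4 = 1.7387
beam 5: φ=45°, α=120°
  direction (-0.5000, 0.8660); cell (5,6); t to first gridline: x 1.1000, y 0.8776 (then +2.0000 / +1.1547)
    (5,7) via y @ 0.8776
    (4,7) via x @ 1.1000
    (4,8) via y @ 2.0323
    (3,8) via x @ 3.1000
    (3,9) via y @ 3.1870  # hit
  → r_5 = 3.1870
beam 6: φ=90°, α=165°
  direction (-0.9659, 0.2588); cell (5,6); t to first gridline: x 0.5694, y 2.9364 (then +1.0353 / +3.8637)
    (4,6) via x @ 0.5694
    (3,6) via x @ 1.6047  # hit
  → r_6 = 1.6047
beam 7: φ=135°, α=210°
  direction (-0.8660, -0.5000); cell (5,6); t to first gridline: x 0.6351, y 0.4800 (then +1.1547 / +2.0000)
    (5,5) via y @ 0.4800
    (4,5) via x @ 0.6351
    (3,5) via x @ 1.7898
    (3,4) via y @ 2.4800
    (2,4) via x @ 2.9445  # hit
  → r_7 = 2.9445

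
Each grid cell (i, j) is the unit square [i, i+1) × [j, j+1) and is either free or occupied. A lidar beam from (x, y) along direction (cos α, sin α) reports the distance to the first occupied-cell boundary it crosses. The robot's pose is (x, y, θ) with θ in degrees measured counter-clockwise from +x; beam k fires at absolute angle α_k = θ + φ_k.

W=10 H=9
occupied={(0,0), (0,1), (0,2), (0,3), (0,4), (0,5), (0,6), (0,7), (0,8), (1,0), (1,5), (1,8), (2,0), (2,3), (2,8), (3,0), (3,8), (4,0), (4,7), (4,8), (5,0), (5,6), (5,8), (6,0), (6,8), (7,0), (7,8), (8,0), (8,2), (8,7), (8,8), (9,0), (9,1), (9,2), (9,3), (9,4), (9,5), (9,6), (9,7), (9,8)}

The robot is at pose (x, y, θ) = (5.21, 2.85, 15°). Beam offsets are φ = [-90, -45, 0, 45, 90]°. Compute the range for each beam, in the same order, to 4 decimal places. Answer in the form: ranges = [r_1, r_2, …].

beam 1: φ=-90°, α=285°
  d=(0.2588,-0.9659)  start (5,2)  tX=3.0523 tY=0.8800  stride 1/|dx|=3.8637 1/|dy|=1.0353
    cross y-line → (5,1), t=0.8800
    cross y-line → (5,0), t=1.9153 (wall)
  → r_1 = 1.9153
beam 2: φ=-45°, α=330°
  d=(0.8660,-0.5000)  start (5,2)  tX=0.9122 tY=1.7000  stride 1/|dx|=1.1547 1/|dy|=2.0000
    cross x-line → (6,2), t=0.9122
    cross y-line → (6,1), t=1.7000
    cross x-line → (7,1), t=2.0669
    cross x-line → (8,1), t=3.2216
    cross y-line → (8,0), t=3.7000 (wall)
  → r_2 = 3.7000
beam 3: φ=0°, α=15°
  d=(0.9659,0.2588)  start (5,2)  tX=0.8179 tY=0.5796  stride 1/|dx|=1.0353 1/|dy|=3.8637
    cross y-line → (5,3), t=0.5796
    cross x-line → (6,3), t=0.8179
    cross x-line → (7,3), t=1.8531
    cross x-line → (8,3), t=2.8884
    cross x-line → (9,3), t=3.9237 (wall)
  → r_3 = 3.9237
beam 4: φ=45°, α=60°
  d=(0.5000,0.8660)  start (5,2)  tX=1.5800 tY=0.1732  stride 1/|dx|=2.0000 1/|dy|=1.1547
    cross y-line → (5,3), t=0.1732
    cross y-line → (5,4), t=1.3279
    cross x-line → (6,4), t=1.5800
    cross y-line → (6,5), t=2.4826
    cross x-line → (7,5), t=3.5800
    cross y-line → (7,6), t=3.6373
    cross y-line → (7,7), t=4.7920
    cross x-line → (8,7), t=5.5800 (wall)
  → r_4 = 5.5800
beam 5: φ=90°, α=105°
  d=(-0.2588,0.9659)  start (5,2)  tX=0.8114 tY=0.1553  stride 1/|dx|=3.8637 1/|dy|=1.0353
    cross y-line → (5,3), t=0.1553
    cross x-line → (4,3), t=0.8114
    cross y-line → (4,4), t=1.1906
    cross y-line → (4,5), t=2.2258
    cross y-line → (4,6), t=3.2611
    cross y-line → (4,7), t=4.2964 (wall)
  → r_5 = 4.2964

ranges = [1.9153, 3.7000, 3.9237, 5.5800, 4.2964]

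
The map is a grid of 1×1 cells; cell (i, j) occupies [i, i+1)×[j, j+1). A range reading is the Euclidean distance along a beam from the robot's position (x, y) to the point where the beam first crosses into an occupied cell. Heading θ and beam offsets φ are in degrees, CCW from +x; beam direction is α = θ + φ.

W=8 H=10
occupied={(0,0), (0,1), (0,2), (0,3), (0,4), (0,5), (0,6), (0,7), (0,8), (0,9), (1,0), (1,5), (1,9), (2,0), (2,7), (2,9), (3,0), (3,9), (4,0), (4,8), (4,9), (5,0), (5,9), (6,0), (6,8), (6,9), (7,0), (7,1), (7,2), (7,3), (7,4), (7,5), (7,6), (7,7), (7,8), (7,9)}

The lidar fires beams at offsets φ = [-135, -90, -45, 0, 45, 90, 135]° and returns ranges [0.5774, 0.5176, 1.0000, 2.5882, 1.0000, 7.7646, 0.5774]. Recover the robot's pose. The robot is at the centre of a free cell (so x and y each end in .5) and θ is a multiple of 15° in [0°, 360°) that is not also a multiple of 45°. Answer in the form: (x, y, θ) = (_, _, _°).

(x, y, θ) = (3.5, 8.5, 195°)

The pose lattice has 44·16 = 704 candidates. Test each by forward raycasting.
  (2.5, 6.5, 105°): beam 1 = 5.1962 ≠ 0.5774 ✗
  (3.5, 4.5, 300°): beam 1 = 1.9319 ≠ 0.5774 ✗
  (3.5, 4.5, 150°): beam 1 = 3.6235 ≠ 0.5774 ✗
  …
  (3.5, 8.5, 195°): r_1=0.5774, r_2=0.5176, r_3=1.0000, r_4=2.5882, r_5=1.0000, r_6=7.7646, r_7=0.5774 — all match ✓
Only this pose fits every beam.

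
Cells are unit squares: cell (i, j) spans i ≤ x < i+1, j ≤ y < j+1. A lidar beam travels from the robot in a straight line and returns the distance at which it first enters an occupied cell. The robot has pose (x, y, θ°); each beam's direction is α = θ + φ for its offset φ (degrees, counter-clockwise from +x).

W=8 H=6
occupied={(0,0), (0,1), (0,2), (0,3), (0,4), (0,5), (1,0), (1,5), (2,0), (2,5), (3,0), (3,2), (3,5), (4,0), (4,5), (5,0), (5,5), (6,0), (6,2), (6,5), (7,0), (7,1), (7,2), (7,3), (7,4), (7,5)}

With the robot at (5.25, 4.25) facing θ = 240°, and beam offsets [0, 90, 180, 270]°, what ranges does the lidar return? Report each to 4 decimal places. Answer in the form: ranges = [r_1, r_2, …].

beam 1: φ=0°, α=240°
  cosα=-0.5000 sinα=-0.8660 | (5,4) | tMaxX 0.5000 tMaxY 0.2887 | tΔX 2.0000 tΔY 1.1547
    t=0.2887 [y] (5,3)
    t=0.5000 [x] (4,3)
    t=1.4434 [y] (4,2)
    t=2.5000 [x] (3,2) — stop
  → r_1 = 2.5000
beam 2: φ=90°, α=330°
  cosα=0.8660 sinα=-0.5000 | (5,4) | tMaxX 0.8660 tMaxY 0.5000 | tΔX 1.1547 tΔY 2.0000
    t=0.5000 [y] (5,3)
    t=0.8660 [x] (6,3)
    t=2.0207 [x] (7,3) — stop
  → r_2 = 2.0207
beam 3: φ=180°, α=60°
  cosα=0.5000 sinα=0.8660 | (5,4) | tMaxX 1.5000 tMaxY 0.8660 | tΔX 2.0000 tΔY 1.1547
    t=0.8660 [y] (5,5) — stop
  → r_3 = 0.8660
beam 4: φ=270°, α=150°
  cosα=-0.8660 sinα=0.5000 | (5,4) | tMaxX 0.2887 tMaxY 1.5000 | tΔX 1.1547 tΔY 2.0000
    t=0.2887 [x] (4,4)
    t=1.4434 [x] (3,4)
    t=1.5000 [y] (3,5) — stop
  → r_4 = 1.5000

ranges = [2.5000, 2.0207, 0.8660, 1.5000]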